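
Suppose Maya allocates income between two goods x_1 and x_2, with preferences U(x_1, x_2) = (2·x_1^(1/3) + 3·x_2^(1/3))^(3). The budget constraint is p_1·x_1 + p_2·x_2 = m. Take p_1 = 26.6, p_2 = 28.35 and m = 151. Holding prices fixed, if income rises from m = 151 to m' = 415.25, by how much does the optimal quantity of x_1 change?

MRS = MU_x_1/MU_x_2 = (2/3)·(x_2/x_1)^(2/3). Set equal to p_1/p_2.
Solve for the ratio: x_2/x_1 = [(3/2)·p_1/p_2]^(1.5).
With the ratio pinned down, the budget gives x_1* = m/(p_1 + p_2·(x_2/x_1)) and x_2* = (x_2/x_1)·x_1*.
Numerically x_2/x_1 = 1.669667, so x_1* = 151/(26.6 + 28.35·1.669667) = 2.0423.
At m' = 415.25: x_1* = 5.6164. Change: 5.6164 − 2.0423 = 3.5741.

Δx_1* = 3.5741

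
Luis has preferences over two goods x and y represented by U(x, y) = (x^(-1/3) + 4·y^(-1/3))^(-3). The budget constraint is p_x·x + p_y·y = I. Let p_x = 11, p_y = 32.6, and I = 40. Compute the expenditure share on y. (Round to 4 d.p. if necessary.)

MRS = MU_x/MU_y = (1/4)·(y/x)^(4/3). Set equal to p_x/p_y.
Solve for the ratio: y/x = [4·p_x/p_y]^(0.75).
With the ratio pinned down, the budget gives x* = I/(p_x + p_y·(y/x)) and y* = (y/x)·x*.
Numerically y/x = 1.252208, so x* = 40/(11 + 32.6·1.252208) = 0.7719 and y* = 1.252208·0.7719 = 0.9665.
Expenditure on y: 32.6·0.9665 = 31.5094; share = 0.7877.

share on y = 0.7877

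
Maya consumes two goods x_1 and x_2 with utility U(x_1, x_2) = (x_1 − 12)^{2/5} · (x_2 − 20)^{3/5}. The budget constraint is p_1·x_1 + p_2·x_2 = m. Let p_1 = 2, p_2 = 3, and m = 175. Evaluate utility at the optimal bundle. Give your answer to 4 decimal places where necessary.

V = 18.2

Let x_1' = x_1−12, x_2' = x_2−20. MRS = (2/3)·x_2'/x_1' = p_1/p_2.
Substituting into the budget: x_1* = 12 + 0.4·(m − 12·p_1 − 20·p_2)/p_1, and x_2* = 20 + 0.6·(…)/p_2.
Discretionary income = 175 − 12·2 − 20·3 = 91; x_1* = 12 + 0.4·91/2 = 30.2; x_2* = 20 + 0.6·91/3 = 38.2.
Utility at the optimum: U(30.2, 38.2) = 18.2.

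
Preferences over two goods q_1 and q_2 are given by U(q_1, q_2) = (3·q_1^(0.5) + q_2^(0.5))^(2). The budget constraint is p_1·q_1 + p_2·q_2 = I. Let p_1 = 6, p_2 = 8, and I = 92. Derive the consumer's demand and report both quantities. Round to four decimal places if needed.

MU_q_1 ∝ 3·q_1^(-0.5), MU_q_2 ∝ q_2^(-0.5), so MRS = 3·(q_2/q_1)^(0.5) = p_1/p_2.
Solve for the ratio: q_2/q_1 = [(1/3)·p_1/p_2]^(2).
Substitute q_2 = (q_2/q_1)·q_1 into the budget: q_1* = I/(p_1 + p_2·(q_2/q_1)).
Numerically q_2/q_1 = 0.0625, so q_1* = 92/(6 + 8·0.0625) = 14.1538 and q_2* = 0.0625·14.1538 = 0.8846.

q_1* = 14.1538, q_2* = 0.8846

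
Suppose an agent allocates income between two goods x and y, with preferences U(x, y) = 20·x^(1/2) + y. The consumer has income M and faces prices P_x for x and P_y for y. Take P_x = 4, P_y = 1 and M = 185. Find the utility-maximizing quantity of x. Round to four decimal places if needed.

x* = 6.25

MU_x = 10/√x, MU_y = 1. Tangency: 10/√x = P_x/P_y.
Solve: √x = 10·P_y/P_x, so x*(P_x,P_y) = (10·P_y/P_x)², and y* = (M − P_x·x*)/P_y.
Plugging in: x* = (10·1/4)² = 6.25.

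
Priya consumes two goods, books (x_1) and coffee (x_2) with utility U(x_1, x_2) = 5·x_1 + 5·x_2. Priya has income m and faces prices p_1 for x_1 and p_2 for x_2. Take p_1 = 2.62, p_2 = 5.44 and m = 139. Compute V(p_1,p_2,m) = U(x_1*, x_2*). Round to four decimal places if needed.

V = 265.2672

Numerically: x_1* = 53.0534, x_2* = 0.
Utility at the optimum: U(53.0534, 0) = 265.2672.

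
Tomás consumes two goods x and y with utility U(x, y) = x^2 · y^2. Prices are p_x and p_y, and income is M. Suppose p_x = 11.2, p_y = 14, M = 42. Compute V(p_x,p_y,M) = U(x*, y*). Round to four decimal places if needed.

Tangency: MRS = y/x = p_x/p_y.
So 2·p_y·y = 2·p_x·x; combined with the budget, a share 0.5 of income goes to x.
Demand: x*(p_x,p_y,M) = 0.5·M/p_x and y* = 0.5·M/p_y.
At p_x=11.2, p_y=14, M=42: x* = 0.5·42/11.2 = 1.875, y* = 1.5.
Utility at the optimum: U(1.875, 1.5) = 7.9102.

V = 7.9102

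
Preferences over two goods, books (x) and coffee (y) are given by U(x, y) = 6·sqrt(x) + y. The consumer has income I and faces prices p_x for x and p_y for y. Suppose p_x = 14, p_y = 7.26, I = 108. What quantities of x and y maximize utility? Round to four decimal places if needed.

x* = 2.4202, y* = 10.2089

Utility is quasi-linear in y; the FOC for x is 3/√x = p_x/p_y.
Solve: √x = 3·p_y/p_x, so x*(p_x,p_y) = (3·p_y/p_x)², and y* = (I − p_x·x*)/p_y.
Plugging in: x* = (3·7.26/14)² = 2.4202, y* = 10.2089.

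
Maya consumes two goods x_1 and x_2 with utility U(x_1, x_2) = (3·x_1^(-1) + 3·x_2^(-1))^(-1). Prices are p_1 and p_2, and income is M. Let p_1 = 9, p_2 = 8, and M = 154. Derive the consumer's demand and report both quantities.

Numerically x_2/x_1 = 1.06066, so x_1* = 154/(9 + 8·1.06066) = 8.8074 and x_2* = 1.06066·8.8074 = 9.3417.

x_1* = 8.8074, x_2* = 9.3417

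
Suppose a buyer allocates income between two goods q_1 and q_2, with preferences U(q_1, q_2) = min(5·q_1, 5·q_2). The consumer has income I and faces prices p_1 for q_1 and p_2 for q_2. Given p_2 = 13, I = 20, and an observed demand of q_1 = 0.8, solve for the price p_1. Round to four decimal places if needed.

p_1 = 12

Leontief preferences: the optimum is at the kink where q_1/5 = q_2/5, i.e. q_2 = q_1.
Budget: p_1·q_1 + p_2·q_1 = I, so (5·p_1 + 5·p_2)·q_1 = 5·I.
Demand: q_1*(p_1,p_2,I) = 5·I/(5·p_1 + 5·p_2), q_2* = 5·I/(5·p_1 + 5·p_2).
Set q_1* = 0.8 in the demand function and solve for p_1: p_1 = 12.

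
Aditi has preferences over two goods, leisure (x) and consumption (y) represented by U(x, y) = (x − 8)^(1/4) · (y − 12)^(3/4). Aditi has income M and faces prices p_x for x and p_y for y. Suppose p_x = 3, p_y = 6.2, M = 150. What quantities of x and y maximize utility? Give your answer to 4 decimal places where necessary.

x* = 12.3, y* = 18.2419

After buying the subsistence bundle (8, 12), a share 0.25 of the remaining income goes to x: x* = 8 + 0.25·(M − 8p_x − 12p_y)/p_x.
Discretionary income = 150 − 8·3 − 12·6.2 = 51.6; x* = 8 + 0.25·51.6/3 = 12.3; y* = 12 + 0.75·51.6/6.2 = 18.2419.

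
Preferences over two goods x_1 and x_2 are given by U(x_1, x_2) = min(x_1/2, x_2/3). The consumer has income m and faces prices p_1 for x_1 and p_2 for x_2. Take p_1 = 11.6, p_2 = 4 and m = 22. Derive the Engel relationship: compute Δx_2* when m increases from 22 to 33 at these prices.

With perfect complements, no substitution: consume in ratio x_1:x_2 = 2:3.
Budget: p_1·x_1 + p_2·(3/2)·x_1 = m, so (2·p_1 + 3·p_2)·x_1 = 2·m.
Demand: x_1*(p_1,p_2,m) = 2·m/(2·p_1 + 3·p_2), x_2* = 3·m/(2·p_1 + 3·p_2).
Here 2·11.6 + 3·4 = 35.2, giving x_2* = 1.875.
At m' = 33: x_2* = 2.8125. Change: 2.8125 − 1.875 = 0.9375.

Δx_2* = 0.9375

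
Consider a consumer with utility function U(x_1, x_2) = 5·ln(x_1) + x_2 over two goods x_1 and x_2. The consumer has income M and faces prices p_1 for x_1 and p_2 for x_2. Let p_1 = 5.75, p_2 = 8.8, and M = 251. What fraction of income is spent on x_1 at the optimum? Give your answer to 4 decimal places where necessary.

So x_1*(p_1,p_2) = 5·p_2/p_1, independent of income; and x_2* = (M − 5·p_2)/p_2.
At the given prices: x_1* = 5·8.8/5.75 = 7.6522, and x_2* = 23.5227.
Expenditure on x_1: 5.75·7.6522 = 44; share = 0.1753.

share on x_1 = 0.1753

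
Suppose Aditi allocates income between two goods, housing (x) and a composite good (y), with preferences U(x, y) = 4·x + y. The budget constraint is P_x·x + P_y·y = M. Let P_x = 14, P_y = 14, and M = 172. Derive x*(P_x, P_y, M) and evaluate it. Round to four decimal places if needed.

x* = 12.2857

Linear utility — the consumer picks whichever good has higher MU/price: 4/14 = 0.2857 vs 1/14 = 0.0714.
x gives more utility per dollar, so spend all income on x: x* = M/P_x, y* = 0.
Numerically: x* = 12.2857, y* = 0.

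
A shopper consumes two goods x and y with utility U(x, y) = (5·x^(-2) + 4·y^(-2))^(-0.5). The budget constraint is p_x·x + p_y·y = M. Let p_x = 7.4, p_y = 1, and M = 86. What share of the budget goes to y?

share on y = 0.1964

From the CES first-order condition, (5/4)·(y/x)^(3) = p_x/p_y.
Hence y/x = ((4/5)·p_x/p_y)^(1/(3)), i.e. raised to the 1/3 power.
Substitute y = (y/x)·x into the budget: x* = M/(p_x + p_y·(y/x)).
Numerically y/x = 1.809008, so x* = 86/(7.4 + 1·1.809008) = 9.3387 and y* = 1.809008·9.3387 = 16.8938.
Expenditure on y: 1·16.8938 = 16.8938; share = 0.1964.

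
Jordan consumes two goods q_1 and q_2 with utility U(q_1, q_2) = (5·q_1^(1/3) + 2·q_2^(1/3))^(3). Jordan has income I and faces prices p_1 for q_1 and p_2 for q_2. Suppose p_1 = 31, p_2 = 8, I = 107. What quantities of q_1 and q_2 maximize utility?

q_1* = 2.3042, q_2* = 4.4464

From the CES first-order condition, (5/2)·(q_2/q_1)^(2/3) = p_1/p_2.
Hence q_2/q_1 = ((2/5)·p_1/p_2)^(1/(2/3)), i.e. raised to the 1.5 power.
Substitute q_2 = (q_2/q_1)·q_1 into the budget: q_1* = I/(p_1 + p_2·(q_2/q_1)).
Numerically q_2/q_1 = 1.929734, so q_1* = 107/(31 + 8·1.929734) = 2.3042 and q_2* = 1.929734·2.3042 = 4.4464.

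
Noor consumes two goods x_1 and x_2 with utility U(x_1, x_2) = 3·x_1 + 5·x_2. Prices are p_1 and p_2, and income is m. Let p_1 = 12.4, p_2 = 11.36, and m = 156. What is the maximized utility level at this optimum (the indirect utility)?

V = 68.662

Perfect substitutes: compare marginal utility per dollar. 3/p_1 vs 5/p_2 → 0.2419 vs 0.4401.
x_2 gives more utility per dollar, so spend all income on x_2: x_2* = m/p_2, x_1* = 0.
Numerically: x_1* = 0, x_2* = 13.7324.
Utility at the optimum: U(0, 13.7324) = 68.662.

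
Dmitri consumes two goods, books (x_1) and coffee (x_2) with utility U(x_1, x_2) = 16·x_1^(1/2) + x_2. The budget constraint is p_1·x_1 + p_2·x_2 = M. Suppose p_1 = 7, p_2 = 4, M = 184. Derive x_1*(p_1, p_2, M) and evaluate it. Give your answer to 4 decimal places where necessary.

x_1* = 20.898

Set MRS = p_1/p_2: 8·x_1^(−1/2) = p_1/p_2.
Thus x_1* = (8·p_2/p_1)² — independent of M — with the rest of income spent on x_2.
Plugging in: x_1* = (8·4/7)² = 20.898.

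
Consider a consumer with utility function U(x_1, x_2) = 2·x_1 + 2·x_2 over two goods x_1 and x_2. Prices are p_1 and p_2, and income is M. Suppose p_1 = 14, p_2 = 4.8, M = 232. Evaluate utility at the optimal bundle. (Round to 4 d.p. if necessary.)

V = 96.6667

Numerically: x_1* = 0, x_2* = 48.3333.
Utility at the optimum: U(0, 48.3333) = 96.6667.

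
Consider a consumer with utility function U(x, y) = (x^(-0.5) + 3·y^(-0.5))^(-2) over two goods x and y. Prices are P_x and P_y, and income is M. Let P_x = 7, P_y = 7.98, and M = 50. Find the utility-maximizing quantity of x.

x* = 2.2512

MU_x ∝ x^(-1.5), MU_y ∝ 3·y^(-1.5), so MRS = (1/3)·(y/x)^(1.5) = P_x/P_y.
Solve for the ratio: y/x = [3·P_x/P_y]^(2/3).
Substitute y = (y/x)·x into the budget: x* = M/(P_x + P_y·(y/x)).
Numerically y/x = 1.906094, so x* = 50/(7 + 7.98·1.906094) = 2.2512.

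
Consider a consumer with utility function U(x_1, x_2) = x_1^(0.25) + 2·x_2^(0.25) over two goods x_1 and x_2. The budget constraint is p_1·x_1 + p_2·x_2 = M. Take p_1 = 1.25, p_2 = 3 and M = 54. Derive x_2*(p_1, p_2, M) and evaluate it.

MU_x_1 ∝ x_1^(-0.75), MU_x_2 ∝ 2·x_2^(-0.75), so MRS = (1/2)·(x_2/x_1)^(0.75) = p_1/p_2.
Hence x_2/x_1 = (2·p_1/p_2)^(1/(0.75)), i.e. raised to the 4/3 power.
With the ratio pinned down, the budget gives x_1* = M/(p_1 + p_2·(x_2/x_1)) and x_2* = (x_2/x_1)·x_1*.
Numerically x_2/x_1 = 0.784197, so x_1* = 54/(1.25 + 3·0.784197) = 14.9892 and x_2* = 0.784197·14.9892 = 11.7545.

x_2* = 11.7545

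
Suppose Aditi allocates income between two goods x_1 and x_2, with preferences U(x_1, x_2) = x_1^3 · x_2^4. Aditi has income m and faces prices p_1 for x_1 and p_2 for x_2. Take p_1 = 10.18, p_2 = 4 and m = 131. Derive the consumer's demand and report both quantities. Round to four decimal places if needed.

MU_x_1/MU_x_2 = (3·x_2)/(4·x_1); tangency sets this equal to p_1/p_2.
Rearranging, p_2·x_2 = (4/3)·p_1·x_1. Substituting into the budget gives p_1·x_1·(1 + (4/3)) = m.
Demand: x_1*(p_1,p_2,m) = 3/7·m/p_1 and x_2* = 4/7·m/p_2.
At p_1=10.18, p_2=4, m=131: x_1* = 3/7·131/10.18 = 5.515, x_2* = 18.7143.

x_1* = 5.515, x_2* = 18.7143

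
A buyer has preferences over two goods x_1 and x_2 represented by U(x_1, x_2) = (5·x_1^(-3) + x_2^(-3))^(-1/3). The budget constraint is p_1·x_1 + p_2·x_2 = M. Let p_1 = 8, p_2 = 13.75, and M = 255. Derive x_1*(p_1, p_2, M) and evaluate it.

From the CES first-order condition, 5·(x_2/x_1)^(4) = p_1/p_2.
Hence x_2/x_1 = ((1/5)·p_1/p_2)^(1/(4)), i.e. raised to the 0.25 power.
With the ratio pinned down, the budget gives x_1* = M/(p_1 + p_2·(x_2/x_1)) and x_2* = (x_2/x_1)·x_1*.
Numerically x_2/x_1 = 0.584056, so x_1* = 255/(8 + 13.75·0.584056) = 15.9069.

x_1* = 15.9069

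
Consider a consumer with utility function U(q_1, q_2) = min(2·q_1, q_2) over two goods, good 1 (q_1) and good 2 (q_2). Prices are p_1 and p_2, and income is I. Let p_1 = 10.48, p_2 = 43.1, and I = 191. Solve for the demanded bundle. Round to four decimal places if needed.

q_1* = 1.9756, q_2* = 3.9512

With perfect complements, no substitution: consume in ratio q_1:q_2 = 1:2.
Budget: p_1·q_1 + p_2·2·q_1 = I, so (p_1 + 2·p_2)·q_1 = I.
Demand: q_1*(p_1,p_2,I) = I/(p_1 + 2·p_2), q_2* = 2·I/(p_1 + 2·p_2).
Here 10.48 + 2·43.1 = 96.68, giving q_1* = 1.9756 and q_2* = 3.9512.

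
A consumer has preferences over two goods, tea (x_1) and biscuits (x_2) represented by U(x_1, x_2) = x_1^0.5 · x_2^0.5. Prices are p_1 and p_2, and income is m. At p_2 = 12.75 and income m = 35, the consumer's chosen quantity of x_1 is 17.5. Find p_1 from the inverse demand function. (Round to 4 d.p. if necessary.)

Tangency: MRS = x_2/x_1 = p_1/p_2.
So 0.5·p_2·x_2 = 0.5·p_1·x_1; combined with the budget, a share 0.5 of income goes to x_1.
Demand: x_1*(p_1,p_2,m) = 0.5·m/p_1 and x_2* = 0.5·m/p_2.
Set x_1* = 17.5 in the demand function and solve for p_1: p_1 = 1.

p_1 = 1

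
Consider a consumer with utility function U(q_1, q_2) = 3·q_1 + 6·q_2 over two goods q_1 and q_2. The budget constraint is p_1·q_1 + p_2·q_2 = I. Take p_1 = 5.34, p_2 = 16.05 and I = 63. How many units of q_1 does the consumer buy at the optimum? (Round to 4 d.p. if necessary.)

Linear utility — the consumer picks whichever good has higher MU/price: 3/5.34 = 0.5618 vs 6/16.05 = 0.3738.
q_1 gives more utility per dollar, so spend all income on q_1: q_1* = I/p_1, q_2* = 0.
Numerically: q_1* = 11.7978, q_2* = 0.

q_1* = 11.7978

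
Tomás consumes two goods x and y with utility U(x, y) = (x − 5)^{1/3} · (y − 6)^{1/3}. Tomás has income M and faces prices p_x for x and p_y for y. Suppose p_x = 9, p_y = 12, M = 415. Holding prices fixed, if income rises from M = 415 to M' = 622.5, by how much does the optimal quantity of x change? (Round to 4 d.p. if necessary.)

This is Cobb-Douglas in (x−5, y−6): tangency gives 1/3·p_y·(y−6) = 1/3·p_x·(x−5).
Substituting into the budget: x* = 5 + 0.5·(M − 5·p_x − 6·p_y)/p_x, and y* = 6 + 0.5·(…)/p_y.
Discretionary income = 415 − 5·9 − 6·12 = 298; x* = 5 + 0.5·298/9 = 21.5556.
At M' = 622.5: x* = 33.0833. Change: 33.0833 − 21.5556 = 11.5278.

Δx* = 11.5278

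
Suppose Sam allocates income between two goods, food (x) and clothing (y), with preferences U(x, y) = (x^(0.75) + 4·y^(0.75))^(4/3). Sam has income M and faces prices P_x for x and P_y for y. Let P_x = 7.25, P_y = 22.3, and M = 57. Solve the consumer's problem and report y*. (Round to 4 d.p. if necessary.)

From the CES first-order condition, (1/4)·(y/x)^(0.25) = P_x/P_y.
Solve for the ratio: y/x = [4·P_x/P_y]^(4).
With the ratio pinned down, the budget gives x* = M/(P_x + P_y·(y/x)) and y* = (y/x)·x*.
Numerically y/x = 2.860043, so x* = 57/(7.25 + 22.3·2.860043) = 0.8025 and y* = 2.860043·0.8025 = 2.2952.

y* = 2.2952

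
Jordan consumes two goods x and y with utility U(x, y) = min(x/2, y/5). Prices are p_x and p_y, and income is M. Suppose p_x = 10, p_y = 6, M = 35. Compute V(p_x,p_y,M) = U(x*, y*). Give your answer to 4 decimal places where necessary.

Leontief preferences: the optimum is at the kink where x/2 = y/5, i.e. y = (5/2)·x.
Budget: p_x·x + p_y·(5/2)·x = M, so (2·p_x + 5·p_y)·x = 2·M.
Demand: x*(p_x,p_y,M) = 2·M/(2·p_x + 5·p_y), y* = 5·M/(2·p_x + 5·p_y).
Here 2·10 + 5·6 = 50, giving x* = 1.4 and y* = 3.5.
Utility at the optimum: U(1.4, 3.5) = 0.7.

V = 0.7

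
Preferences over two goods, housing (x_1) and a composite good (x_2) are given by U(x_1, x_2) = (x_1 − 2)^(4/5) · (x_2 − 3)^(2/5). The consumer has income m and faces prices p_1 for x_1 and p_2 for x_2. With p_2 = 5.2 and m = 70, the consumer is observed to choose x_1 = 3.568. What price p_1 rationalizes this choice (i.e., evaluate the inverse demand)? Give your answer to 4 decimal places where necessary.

p_1 = 12.5

This is Cobb-Douglas in (x_1−2, x_2−3): tangency gives 0.8·p_2·(x_2−3) = 0.4·p_1·(x_1−2).
After buying the subsistence bundle (2, 3), a share 2/3 of the remaining income goes to x_1: x_1* = 2 + 2/3·(m − 2p_1 − 3p_2)/p_1.
Set x_1* = 3.568 in the demand function and solve for p_1: p_1 = 12.5.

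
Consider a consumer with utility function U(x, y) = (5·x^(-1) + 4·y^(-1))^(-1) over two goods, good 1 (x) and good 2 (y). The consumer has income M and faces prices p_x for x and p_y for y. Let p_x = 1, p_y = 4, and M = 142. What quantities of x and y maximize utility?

x* = 50.917, y* = 22.7708

MRS = MU_x/MU_y = (5/4)·(y/x)^(2). Set equal to p_x/p_y.
Solve for the ratio: y/x = [(4/5)·p_x/p_y]^(0.5).
With the ratio pinned down, the budget gives x* = M/(p_x + p_y·(y/x)) and y* = (y/x)·x*.
Numerically y/x = 0.447214, so x* = 142/(1 + 4·0.447214) = 50.917 and y* = 0.447214·50.917 = 22.7708.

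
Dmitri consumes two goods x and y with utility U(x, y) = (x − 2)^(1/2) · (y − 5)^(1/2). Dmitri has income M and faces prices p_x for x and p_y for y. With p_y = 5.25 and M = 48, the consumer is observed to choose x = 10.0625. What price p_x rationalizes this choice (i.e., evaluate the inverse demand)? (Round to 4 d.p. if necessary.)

This is Cobb-Douglas in (x−2, y−5): tangency gives 0.5·p_y·(y−5) = 0.5·p_x·(x−2).
Substituting into the budget: x* = 2 + 0.5·(M − 2·p_x − 5·p_y)/p_x, and y* = 5 + 0.5·(…)/p_y.
Set x* = 10.0625 in the demand function and solve for p_x: p_x = 1.2.

p_x = 1.2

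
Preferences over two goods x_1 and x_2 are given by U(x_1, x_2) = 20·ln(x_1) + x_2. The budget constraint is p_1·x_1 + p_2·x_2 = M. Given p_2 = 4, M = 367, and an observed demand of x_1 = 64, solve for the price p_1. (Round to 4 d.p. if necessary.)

p_1 = 1.25

Set MRS = p_1/p_2: (20/x_1)/1 = p_1/p_2.
So x_1*(p_1,p_2) = 20·p_2/p_1, independent of income; and x_2* = (M − 20·p_2)/p_2.
Set x_1* = 64 in the demand function and solve for p_1: p_1 = 1.25.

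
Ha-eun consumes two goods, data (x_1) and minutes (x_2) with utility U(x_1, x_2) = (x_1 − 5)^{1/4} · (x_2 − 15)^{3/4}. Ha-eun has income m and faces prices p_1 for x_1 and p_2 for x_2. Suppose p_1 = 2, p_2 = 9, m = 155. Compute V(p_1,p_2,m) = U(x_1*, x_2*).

Let x_1' = x_1−5, x_2' = x_2−15. MRS = (1/3)·x_2'/x_1' = p_1/p_2.
After buying the subsistence bundle (5, 15), a share 0.25 of the remaining income goes to x_1: x_1* = 5 + 0.25·(m − 5p_1 − 15p_2)/p_1.
Discretionary income = 155 − 5·2 − 15·9 = 10; x_1* = 5 + 0.25·10/2 = 6.25; x_2* = 15 + 0.75·10/9 = 15.8333.
Utility at the optimum: U(6.25, 15.8333) = 0.9222.

V = 0.9222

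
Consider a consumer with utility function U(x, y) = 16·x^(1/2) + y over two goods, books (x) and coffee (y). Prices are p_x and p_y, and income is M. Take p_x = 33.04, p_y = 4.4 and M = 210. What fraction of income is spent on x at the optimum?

Solve: √x = 8·p_y/p_x, so x*(p_x,p_y) = (8·p_y/p_x)², and y* = (M − p_x·x*)/p_y.
Plugging in: x* = (8·4.4/33.04)² = 1.135, y* = 39.2043.
Expenditure on x: 33.04·1.135 = 37.5012; share = 0.1786.

share on x = 0.1786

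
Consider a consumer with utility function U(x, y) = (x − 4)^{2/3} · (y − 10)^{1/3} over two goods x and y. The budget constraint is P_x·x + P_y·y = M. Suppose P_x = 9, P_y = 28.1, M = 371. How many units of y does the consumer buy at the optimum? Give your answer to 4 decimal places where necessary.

y* = 10.6406

After buying the subsistence bundle (4, 10), a share 2/3 of the remaining income goes to x: x* = 4 + 2/3·(M − 4P_x − 10P_y)/P_x.
Discretionary income = 371 − 4·9 − 10·28.1 = 54; y* = 10 + 1/3·54/28.1 = 10.6406.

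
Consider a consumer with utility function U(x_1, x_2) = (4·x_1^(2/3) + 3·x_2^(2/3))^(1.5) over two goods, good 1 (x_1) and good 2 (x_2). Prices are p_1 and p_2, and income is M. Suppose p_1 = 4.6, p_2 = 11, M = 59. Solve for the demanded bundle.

From the CES first-order condition, (4/3)·(x_2/x_1)^(1/3) = p_1/p_2.
Solve for the ratio: x_2/x_1 = [(3/4)·p_1/p_2]^(3).
Substitute x_2 = (x_2/x_1)·x_1 into the budget: x_1* = M/(p_1 + p_2·(x_2/x_1)).
Numerically x_2/x_1 = 0.030852, so x_1* = 59/(4.6 + 11·0.030852) = 11.9448 and x_2* = 0.030852·11.9448 = 0.3685.

x_1* = 11.9448, x_2* = 0.3685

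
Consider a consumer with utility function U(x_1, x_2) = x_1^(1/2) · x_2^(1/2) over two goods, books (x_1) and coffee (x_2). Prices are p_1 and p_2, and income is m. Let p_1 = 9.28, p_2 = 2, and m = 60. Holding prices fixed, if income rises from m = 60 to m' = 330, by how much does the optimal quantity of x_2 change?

The MRS is x_2/x_1. Set MRS = p_1/p_2.
So 0.5·p_2·x_2 = 0.5·p_1·x_1; combined with the budget, a share 0.5 of income goes to x_1.
Demand: x_1*(p_1,p_2,m) = 0.5·m/p_1 and x_2* = 0.5·m/p_2.
At p_1=9.28, p_2=2, m=60: x_2* = 0.5·60/2 = 15.
At m' = 330: x_2* = 82.5. Change: 82.5 − 15 = 67.5.

Δx_2* = 67.5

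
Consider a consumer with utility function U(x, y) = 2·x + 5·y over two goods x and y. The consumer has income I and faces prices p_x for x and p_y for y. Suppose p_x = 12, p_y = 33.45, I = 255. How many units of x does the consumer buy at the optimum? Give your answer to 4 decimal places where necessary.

x* = 21.25

Linear utility — the consumer picks whichever good has higher MU/price: 2/12 = 0.1667 vs 5/33.45 = 0.1495.
x gives more utility per dollar, so spend all income on x: x* = I/p_x, y* = 0.
Numerically: x* = 21.25, y* = 0.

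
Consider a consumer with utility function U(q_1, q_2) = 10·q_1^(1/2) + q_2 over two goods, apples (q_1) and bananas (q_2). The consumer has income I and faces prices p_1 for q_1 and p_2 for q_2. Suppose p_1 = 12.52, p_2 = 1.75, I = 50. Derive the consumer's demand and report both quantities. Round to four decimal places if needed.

Solve: √q_1 = 5·p_2/p_1, so q_1*(p_1,p_2) = (5·p_2/p_1)², and q_2* = (I − p_1·q_1*)/p_2.
Plugging in: q_1* = (5·1.75/12.52)² = 0.4884, q_2* = 25.077.

q_1* = 0.4884, q_2* = 25.077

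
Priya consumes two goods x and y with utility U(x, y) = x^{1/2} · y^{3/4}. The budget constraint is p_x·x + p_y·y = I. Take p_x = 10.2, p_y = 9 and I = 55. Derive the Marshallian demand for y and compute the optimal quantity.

At p_x=10.2, p_y=9, I=55: y* = 0.6·55/9 = 3.6667.

y* = 3.6667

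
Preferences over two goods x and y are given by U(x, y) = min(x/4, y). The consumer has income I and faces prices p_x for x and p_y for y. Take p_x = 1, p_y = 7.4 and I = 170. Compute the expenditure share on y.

With perfect complements, no substitution: consume in ratio x:y = 4:1.
Budget: p_x·x + p_y·(1/4)·x = I, so (4·p_x + p_y)·x = 4·I.
Demand: x*(p_x,p_y,I) = 4·I/(4·p_x + p_y), y* = I/(4·p_x + p_y).
Here 4·1 + 7.4 = 11.4, giving x* = 59.6491 and y* = 14.9123.
Expenditure on y: 7.4·14.9123 = 110.3509; share = 0.6491.

share on y = 0.6491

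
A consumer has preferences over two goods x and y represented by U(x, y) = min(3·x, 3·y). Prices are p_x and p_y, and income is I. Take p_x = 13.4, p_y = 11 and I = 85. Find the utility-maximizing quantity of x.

x* = 3.4836

Leontief preferences: the optimum is at the kink where x/3 = y/3, i.e. y = x.
Budget: p_x·x + p_y·x = I, so (3·p_x + 3·p_y)·x = 3·I.
Demand: x*(p_x,p_y,I) = 3·I/(3·p_x + 3·p_y), y* = 3·I/(3·p_x + 3·p_y).
Here 3·13.4 + 3·11 = 73.2, giving x* = 3.4836.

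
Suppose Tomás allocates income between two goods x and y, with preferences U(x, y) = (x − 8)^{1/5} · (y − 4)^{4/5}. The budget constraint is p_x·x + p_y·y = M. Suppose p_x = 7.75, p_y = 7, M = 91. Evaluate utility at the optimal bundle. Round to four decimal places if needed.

V = 0.0849

After buying the subsistence bundle (8, 4), a share 0.2 of the remaining income goes to x: x* = 8 + 0.2·(M − 8p_x − 4p_y)/p_x.
Discretionary income = 91 − 8·7.75 − 4·7 = 1; x* = 8 + 0.2·1/7.75 = 8.0258; y* = 4 + 0.8·1/7 = 4.1143.
Utility at the optimum: U(8.0258, 4.1143) = 0.0849.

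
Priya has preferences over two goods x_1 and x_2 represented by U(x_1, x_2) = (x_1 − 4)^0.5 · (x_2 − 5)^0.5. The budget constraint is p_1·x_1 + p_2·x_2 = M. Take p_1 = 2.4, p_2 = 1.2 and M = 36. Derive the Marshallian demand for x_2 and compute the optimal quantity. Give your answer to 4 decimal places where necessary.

x_2* = 13.5

MRS = (x_2−5)/(x_1−4). Tangency with p_1/p_2 gives x_2−5 = (p_1/p_2)·(x_1−4).
Substituting into the budget: x_1* = 4 + 0.5·(M − 4·p_1 − 5·p_2)/p_1, and x_2* = 5 + 0.5·(…)/p_2.
Discretionary income = 36 − 4·2.4 − 5·1.2 = 20.4; x_2* = 5 + 0.5·20.4/1.2 = 13.5.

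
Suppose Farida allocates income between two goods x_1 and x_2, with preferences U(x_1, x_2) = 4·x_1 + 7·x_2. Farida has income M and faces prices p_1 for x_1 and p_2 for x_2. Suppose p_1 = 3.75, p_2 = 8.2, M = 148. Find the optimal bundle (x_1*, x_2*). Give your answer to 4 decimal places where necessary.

Linear utility — the consumer picks whichever good has higher MU/price: 4/3.75 = 1.0667 vs 7/8.2 = 0.8537.
x_1 gives more utility per dollar, so spend all income on x_1: x_1* = M/p_1, x_2* = 0.
Numerically: x_1* = 39.4667, x_2* = 0.

x_1* = 39.4667, x_2* = 0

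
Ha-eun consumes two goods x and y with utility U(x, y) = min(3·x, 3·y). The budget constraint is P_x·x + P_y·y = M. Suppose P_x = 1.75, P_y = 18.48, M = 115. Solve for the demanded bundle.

x* = 5.6846, y* = 5.6846

Leontief preferences: the optimum is at the kink where x/3 = y/3, i.e. y = x.
Budget: P_x·x + P_y·x = M, so (3·P_x + 3·P_y)·x = 3·M.
Demand: x*(P_x,P_y,M) = 3·M/(3·P_x + 3·P_y), y* = 3·M/(3·P_x + 3·P_y).
Here 3·1.75 + 3·18.48 = 60.69, giving x* = 5.6846 and y* = 5.6846.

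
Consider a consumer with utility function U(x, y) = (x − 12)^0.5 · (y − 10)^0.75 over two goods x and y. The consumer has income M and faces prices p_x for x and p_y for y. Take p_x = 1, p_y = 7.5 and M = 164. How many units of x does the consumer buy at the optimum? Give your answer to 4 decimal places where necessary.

This is Cobb-Douglas in (x−12, y−10): tangency gives 0.5·p_y·(y−10) = 0.75·p_x·(x−12).
Substituting into the budget: x* = 12 + 0.4·(M − 12·p_x − 10·p_y)/p_x, and y* = 10 + 0.6·(…)/p_y.
Discretionary income = 164 − 12·1 − 10·7.5 = 77; x* = 12 + 0.4·77/1 = 42.8.

x* = 42.8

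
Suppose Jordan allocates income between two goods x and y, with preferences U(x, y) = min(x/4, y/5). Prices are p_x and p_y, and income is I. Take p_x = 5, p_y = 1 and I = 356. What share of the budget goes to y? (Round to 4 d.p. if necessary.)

With perfect complements, no substitution: consume in ratio x:y = 4:5.
Budget: p_x·x + p_y·(5/4)·x = I, so (4·p_x + 5·p_y)·x = 4·I.
Demand: x*(p_x,p_y,I) = 4·I/(4·p_x + 5·p_y), y* = 5·I/(4·p_x + 5·p_y).
Here 4·5 + 5·1 = 25, giving x* = 56.96 and y* = 71.2.
Expenditure on y: 1·71.2 = 71.2; share = 0.2.

share on y = 0.2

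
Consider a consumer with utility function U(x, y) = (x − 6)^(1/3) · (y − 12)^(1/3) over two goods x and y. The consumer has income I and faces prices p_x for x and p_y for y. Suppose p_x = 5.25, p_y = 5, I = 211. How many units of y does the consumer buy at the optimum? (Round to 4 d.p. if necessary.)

Substituting into the budget: x* = 6 + 0.5·(I − 6·p_x − 12·p_y)/p_x, and y* = 12 + 0.5·(…)/p_y.
Discretionary income = 211 − 6·5.25 − 12·5 = 119.5; y* = 12 + 0.5·119.5/5 = 23.95.

y* = 23.95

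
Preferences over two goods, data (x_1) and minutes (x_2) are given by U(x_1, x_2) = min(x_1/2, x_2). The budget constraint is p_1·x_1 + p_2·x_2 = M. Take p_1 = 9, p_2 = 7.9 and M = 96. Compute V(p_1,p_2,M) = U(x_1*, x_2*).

With perfect complements, no substitution: consume in ratio x_1:x_2 = 2:1.
Budget: p_1·x_1 + p_2·(1/2)·x_1 = M, so (2·p_1 + p_2)·x_1 = 2·M.
Demand: x_1*(p_1,p_2,M) = 2·M/(2·p_1 + p_2), x_2* = M/(2·p_1 + p_2).
Here 2·9 + 7.9 = 25.9, giving x_1* = 7.4131 and x_2* = 3.7066.
Utility at the optimum: U(7.4131, 3.7066) = 3.7066.

V = 3.7066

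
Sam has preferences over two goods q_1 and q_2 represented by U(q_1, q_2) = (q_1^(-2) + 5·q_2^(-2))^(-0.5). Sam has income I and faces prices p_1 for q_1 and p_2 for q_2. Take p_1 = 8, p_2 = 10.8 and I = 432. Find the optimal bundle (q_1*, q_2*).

With the ratio pinned down, the budget gives q_1* = I/(p_1 + p_2·(q_2/q_1)) and q_2* = (q_2/q_1)·q_1*.
Numerically q_2/q_1 = 1.547196, so q_1* = 432/(8 + 10.8·1.547196) = 17.483 and q_2* = 1.547196·17.483 = 27.0496.

q_1* = 17.483, q_2* = 27.0496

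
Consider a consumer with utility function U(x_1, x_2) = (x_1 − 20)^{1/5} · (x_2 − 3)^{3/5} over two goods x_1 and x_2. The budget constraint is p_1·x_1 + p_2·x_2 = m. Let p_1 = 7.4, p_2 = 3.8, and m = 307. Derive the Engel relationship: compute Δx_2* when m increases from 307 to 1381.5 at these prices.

Let x_1' = x_1−20, x_2' = x_2−3. MRS = (1/3)·x_2'/x_1' = p_1/p_2.
After buying the subsistence bundle (20, 3), a share 0.25 of the remaining income goes to x_1: x_1* = 20 + 0.25·(m − 20p_1 − 3p_2)/p_1.
Discretionary income = 307 − 20·7.4 − 3·3.8 = 147.6; x_2* = 3 + 0.75·147.6/3.8 = 32.1316.
At m' = 1381.5: x_2* = 244.2039. Change: 244.2039 − 32.1316 = 212.0724.

Δx_2* = 212.0724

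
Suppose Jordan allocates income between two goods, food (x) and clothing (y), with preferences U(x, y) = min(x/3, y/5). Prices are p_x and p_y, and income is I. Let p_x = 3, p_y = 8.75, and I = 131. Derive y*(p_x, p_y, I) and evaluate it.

y* = 12.4171

Leontief preferences: the optimum is at the kink where x/3 = y/5, i.e. y = (5/3)·x.
Budget: p_x·x + p_y·(5/3)·x = I, so (3·p_x + 5·p_y)·x = 3·I.
Demand: x*(p_x,p_y,I) = 3·I/(3·p_x + 5·p_y), y* = 5·I/(3·p_x + 5·p_y).
Here 3·3 + 5·8.75 = 52.75, giving y* = 12.4171.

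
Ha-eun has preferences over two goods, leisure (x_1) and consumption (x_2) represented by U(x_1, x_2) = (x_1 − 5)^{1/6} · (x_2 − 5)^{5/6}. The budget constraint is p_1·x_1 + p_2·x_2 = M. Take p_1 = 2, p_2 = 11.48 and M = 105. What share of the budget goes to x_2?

share on x_2 = 0.8451

Let x_1' = x_1−5, x_2' = x_2−5. MRS = (1/5)·x_2'/x_1' = p_1/p_2.
Substituting into the budget: x_1* = 5 + 1/6·(M − 5·p_1 − 5·p_2)/p_1, and x_2* = 5 + 5/6·(…)/p_2.
Discretionary income = 105 − 5·2 − 5·11.48 = 37.6; x_1* = 5 + 1/6·37.6/2 = 8.1333; x_2* = 5 + 5/6·37.6/11.48 = 7.7294.
Expenditure on x_2: 11.48·7.7294 = 88.7333; share = 0.8451.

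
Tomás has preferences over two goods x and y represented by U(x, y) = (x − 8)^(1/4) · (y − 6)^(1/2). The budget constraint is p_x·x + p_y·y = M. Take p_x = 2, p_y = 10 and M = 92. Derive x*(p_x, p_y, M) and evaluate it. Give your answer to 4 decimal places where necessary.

x* = 10.6667

MRS = (1/2)·(y−6)/(x−8). Tangency with p_x/p_y gives y−6 = 2·(p_x/p_y)·(x−8).
After buying the subsistence bundle (8, 6), a share 1/3 of the remaining income goes to x: x* = 8 + 1/3·(M − 8p_x − 6p_y)/p_x.
Discretionary income = 92 − 8·2 − 6·10 = 16; x* = 8 + 1/3·16/2 = 10.6667.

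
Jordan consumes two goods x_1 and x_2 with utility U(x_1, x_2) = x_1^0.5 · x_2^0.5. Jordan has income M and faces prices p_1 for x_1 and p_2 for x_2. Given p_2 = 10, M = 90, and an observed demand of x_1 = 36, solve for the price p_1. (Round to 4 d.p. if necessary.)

MU_x_1/MU_x_2 = (0.5·x_2)/(0.5·x_1); tangency sets this equal to p_1/p_2.
So 0.5·p_2·x_2 = 0.5·p_1·x_1; combined with the budget, a share 0.5 of income goes to x_1.
Demand: x_1*(p_1,p_2,M) = 0.5·M/p_1 and x_2* = 0.5·M/p_2.
Set x_1* = 36 in the demand function and solve for p_1: p_1 = 1.25.

p_1 = 1.25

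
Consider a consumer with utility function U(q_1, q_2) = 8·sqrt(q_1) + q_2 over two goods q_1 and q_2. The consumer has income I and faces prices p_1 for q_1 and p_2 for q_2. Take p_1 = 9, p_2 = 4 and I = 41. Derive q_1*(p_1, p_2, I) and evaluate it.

MU_q_1 = 4/√q_1, MU_q_2 = 1. Tangency: 4/√q_1 = p_1/p_2.
Thus q_1* = (4·p_2/p_1)² — independent of I — with the rest of income spent on q_2.
Plugging in: q_1* = (4·4/9)² = 3.1605.

q_1* = 3.1605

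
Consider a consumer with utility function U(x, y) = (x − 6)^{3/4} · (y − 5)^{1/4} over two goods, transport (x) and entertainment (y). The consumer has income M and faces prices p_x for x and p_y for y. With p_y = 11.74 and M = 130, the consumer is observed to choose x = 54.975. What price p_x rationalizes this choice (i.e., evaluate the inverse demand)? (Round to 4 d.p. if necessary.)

This is Cobb-Douglas in (x−6, y−5): tangency gives 0.75·p_y·(y−5) = 0.25·p_x·(x−6).
Substituting into the budget: x* = 6 + 0.75·(M − 6·p_x − 5·p_y)/p_x, and y* = 5 + 0.25·(…)/p_y.
Set x* = 54.975 in the demand function and solve for p_x: p_x = 1.

p_x = 1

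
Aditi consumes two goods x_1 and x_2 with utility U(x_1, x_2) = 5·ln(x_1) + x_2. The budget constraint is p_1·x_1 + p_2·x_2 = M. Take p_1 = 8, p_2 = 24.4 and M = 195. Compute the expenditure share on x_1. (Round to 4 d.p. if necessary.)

share on x_1 = 0.6256

MU_x_1 = 5/x_1, MU_x_2 = 1. Tangency: 5/x_1 = p_1/p_2.
So x_1*(p_1,p_2) = 5·p_2/p_1, independent of income; and x_2* = (M − 5·p_2)/p_2.
At the given prices: x_1* = 5·24.4/8 = 15.25, and x_2* = 2.9918.
Expenditure on x_1: 8·15.25 = 122; share = 0.6256.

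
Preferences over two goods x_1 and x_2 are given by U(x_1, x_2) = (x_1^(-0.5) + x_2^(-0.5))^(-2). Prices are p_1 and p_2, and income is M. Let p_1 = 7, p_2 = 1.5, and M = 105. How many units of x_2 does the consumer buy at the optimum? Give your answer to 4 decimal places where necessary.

x_2* = 26.2064

MU_x_1 ∝ x_1^(-1.5), MU_x_2 ∝ x_2^(-1.5), so MRS = (x_2/x_1)^(1.5) = p_1/p_2.
Hence x_2/x_1 = (p_1/p_2)^(1/(1.5)), i.e. raised to the 2/3 power.
With the ratio pinned down, the budget gives x_1* = M/(p_1 + p_2·(x_2/x_1)) and x_2* = (x_2/x_1)·x_1*.
Numerically x_2/x_1 = 2.792573, so x_1* = 105/(7 + 1.5·2.792573) = 9.3843 and x_2* = 2.792573·9.3843 = 26.2064.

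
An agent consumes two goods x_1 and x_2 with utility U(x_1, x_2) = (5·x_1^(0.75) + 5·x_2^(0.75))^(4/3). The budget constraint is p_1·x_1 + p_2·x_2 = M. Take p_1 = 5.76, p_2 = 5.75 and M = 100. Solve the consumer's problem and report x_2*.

MRS = MU_x_1/MU_x_2 = (x_2/x_1)^(0.25). Set equal to p_1/p_2.
Hence x_2/x_1 = (p_1/p_2)^(1/(0.25)), i.e. raised to the 4 power.
With the ratio pinned down, the budget gives x_1* = M/(p_1 + p_2·(x_2/x_1)) and x_2* = (x_2/x_1)·x_1*.
Numerically x_2/x_1 = 1.006975, so x_1* = 100/(5.76 + 5.75·1.006975) = 8.6579 and x_2* = 1.006975·8.6579 = 8.7183.

x_2* = 8.7183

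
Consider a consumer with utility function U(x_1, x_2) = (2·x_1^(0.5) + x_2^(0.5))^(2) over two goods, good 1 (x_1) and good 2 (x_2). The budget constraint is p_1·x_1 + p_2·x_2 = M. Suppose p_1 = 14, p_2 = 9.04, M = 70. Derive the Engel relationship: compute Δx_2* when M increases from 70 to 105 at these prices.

Δx_2* = 1.0806

MU_x_1 ∝ 2·x_1^(-0.5), MU_x_2 ∝ x_2^(-0.5), so MRS = 2·(x_2/x_1)^(0.5) = p_1/p_2.
Solve for the ratio: x_2/x_1 = [(1/2)·p_1/p_2]^(2).
With the ratio pinned down, the budget gives x_1* = M/(p_1 + p_2·(x_2/x_1)) and x_2* = (x_2/x_1)·x_1*.
Numerically x_2/x_1 = 0.599597, so x_1* = 70/(14 + 9.04·0.599597) = 3.6045 and x_2* = 0.599597·3.6045 = 2.1612.
At M' = 105: x_2* = 3.2418. Change: 3.2418 − 2.1612 = 1.0806.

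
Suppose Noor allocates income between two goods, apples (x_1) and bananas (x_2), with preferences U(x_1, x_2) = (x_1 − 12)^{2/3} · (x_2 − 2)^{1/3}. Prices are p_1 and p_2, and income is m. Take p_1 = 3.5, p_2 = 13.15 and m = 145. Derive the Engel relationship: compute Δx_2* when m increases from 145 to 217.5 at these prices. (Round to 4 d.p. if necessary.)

Δx_2* = 1.8378

This is Cobb-Douglas in (x_1−12, x_2−2): tangency gives 2/3·p_2·(x_2−2) = 1/3·p_1·(x_1−12).
Substituting into the budget: x_1* = 12 + 2/3·(m − 12·p_1 − 2·p_2)/p_1, and x_2* = 2 + 1/3·(…)/p_2.
Discretionary income = 145 − 12·3.5 − 2·13.15 = 76.7; x_2* = 2 + 1/3·76.7/13.15 = 3.9442.
At m' = 217.5: x_2* = 5.782. Change: 5.782 − 3.9442 = 1.8378.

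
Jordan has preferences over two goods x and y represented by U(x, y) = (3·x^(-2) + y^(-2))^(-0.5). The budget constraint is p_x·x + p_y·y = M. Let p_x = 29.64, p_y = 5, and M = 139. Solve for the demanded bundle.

x* = 3.8703, y* = 4.8567

MRS = MU_x/MU_y = 3·(y/x)^(3). Set equal to p_x/p_y.
Solve for the ratio: y/x = [(1/3)·p_x/p_y]^(1/3).
Substitute y = (y/x)·x into the budget: x* = M/(p_x + p_y·(y/x)).
Numerically y/x = 1.254861, so x* = 139/(29.64 + 5·1.254861) = 3.8703 and y* = 1.254861·3.8703 = 4.8567.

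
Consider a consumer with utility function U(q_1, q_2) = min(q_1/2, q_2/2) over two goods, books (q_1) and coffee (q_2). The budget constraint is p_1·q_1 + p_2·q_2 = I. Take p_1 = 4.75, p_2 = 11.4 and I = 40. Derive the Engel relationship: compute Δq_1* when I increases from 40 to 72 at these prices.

Δq_1* = 1.9814

With perfect complements, no substitution: consume in ratio q_1:q_2 = 2:2.
Budget: p_1·q_1 + p_2·q_1 = I, so (2·p_1 + 2·p_2)·q_1 = 2·I.
Demand: q_1*(p_1,p_2,I) = 2·I/(2·p_1 + 2·p_2), q_2* = 2·I/(2·p_1 + 2·p_2).
Here 2·4.75 + 2·11.4 = 32.3, giving q_1* = 2.4768.
At I' = 72: q_1* = 4.4582. Change: 4.4582 − 2.4768 = 1.9814.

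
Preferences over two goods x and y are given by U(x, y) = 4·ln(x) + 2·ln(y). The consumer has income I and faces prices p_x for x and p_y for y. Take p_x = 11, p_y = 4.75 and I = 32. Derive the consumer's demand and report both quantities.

x* = 1.9394, y* = 2.2456

MU_x/MU_y = (4·y)/(2·x); tangency sets this equal to p_x/p_y.
So 4·p_y·y = 2·p_x·x; combined with the budget, a share 2/3 of income goes to x.
Demand: x*(p_x,p_y,I) = 2/3·I/p_x and y* = 1/3·I/p_y.
At p_x=11, p_y=4.75, I=32: x* = 2/3·32/11 = 1.9394, y* = 2.2456.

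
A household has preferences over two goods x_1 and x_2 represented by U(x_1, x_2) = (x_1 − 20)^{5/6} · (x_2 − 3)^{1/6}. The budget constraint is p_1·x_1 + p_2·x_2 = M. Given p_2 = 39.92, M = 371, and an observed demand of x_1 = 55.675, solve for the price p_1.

p_1 = 4

This is Cobb-Douglas in (x_1−20, x_2−3): tangency gives 5/6·p_2·(x_2−3) = 1/6·p_1·(x_1−20).
Substituting into the budget: x_1* = 20 + 5/6·(M − 20·p_1 − 3·p_2)/p_1, and x_2* = 3 + 1/6·(…)/p_2.
Set x_1* = 55.675 in the demand function and solve for p_1: p_1 = 4.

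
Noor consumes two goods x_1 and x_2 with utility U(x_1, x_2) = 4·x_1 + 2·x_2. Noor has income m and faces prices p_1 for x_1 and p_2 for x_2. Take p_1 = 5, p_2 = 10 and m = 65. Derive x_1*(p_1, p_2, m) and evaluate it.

x_1* = 13

x_1 gives more utility per dollar, so spend all income on x_1: x_1* = m/p_1, x_2* = 0.
Numerically: x_1* = 13, x_2* = 0.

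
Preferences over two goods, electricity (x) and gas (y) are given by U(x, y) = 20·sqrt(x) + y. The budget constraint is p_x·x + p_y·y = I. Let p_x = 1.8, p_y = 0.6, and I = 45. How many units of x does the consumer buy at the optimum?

x* = 11.1111

MU_x = 10/√x, MU_y = 1. Tangency: 10/√x = p_x/p_y.
Solve: √x = 10·p_y/p_x, so x*(p_x,p_y) = (10·p_y/p_x)², and y* = (I − p_x·x*)/p_y.
Plugging in: x* = (10·0.6/1.8)² = 11.1111.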